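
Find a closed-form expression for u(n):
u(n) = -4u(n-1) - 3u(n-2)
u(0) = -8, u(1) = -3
Characteristic equation: x² + 4x + 3 = 0, which factors as (x - (-3))(x - (-1)) = 0.
Roots r₁ = -3, r₂ = -1 (distinct).
General solution: u(n) = A·(-3)^n + B·(-1)^n.
From u(0) = -8: A + B = -8.
From u(1) = -3: -3A - B = -3.
Solving: A = \frac{11}{2}, B = - \frac{27}{2}.
So u(n) = - \frac{27 \left(-1\right)^{n}}{2} + \frac{11 \left(-3\right)^{n}}{2}.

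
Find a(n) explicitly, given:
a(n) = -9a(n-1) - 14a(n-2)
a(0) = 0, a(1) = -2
Characteristic equation: x² + 9x + 14 = 0, which factors as (x - (-2))(x - (-7)) = 0.
Roots r₁ = -2, r₂ = -7 (distinct).
General solution: a(n) = A·(-2)^n + B·(-7)^n.
From a(0) = 0: A + B = 0.
From a(1) = -2: -2A - 7B = -2.
Solving: A = - \frac{2}{5}, B = \frac{2}{5}.
So a(n) = - \frac{2 \left(-2\right)^{n}}{5} + \frac{2 \left(-7\right)^{n}}{5}.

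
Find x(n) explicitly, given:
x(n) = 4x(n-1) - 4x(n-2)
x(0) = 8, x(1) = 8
Characteristic equation: x² - 4x + 4 = 0, which is (x - (2))².
Repeated root r = 2.
General solution: x(n) = (A + Bn)·(2)^n.
From x(0) = 8: A = 8.
From x(1) = 8: (A + B)·(2) = 8 ⇒ B = -4.
So x(n) = \left(8 - 4 n\right) \cdot (2)^n.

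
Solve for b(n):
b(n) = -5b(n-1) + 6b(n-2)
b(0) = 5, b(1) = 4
Characteristic equation: x² + 5x - 6 = 0, which factors as (x - (-6))(x - (1)) = 0.
Roots r₁ = -6, r₂ = 1 (distinct).
General solution: b(n) = A·(-6)^n + B·(1)^n.
From b(0) = 5: A + B = 5.
From b(1) = 4: -6A + B = 4.
Solving: A = \frac{1}{7}, B = \frac{34}{7}.
So b(n) = \frac{\left(-6\right)^{n}}{7} + \frac{34}{7}.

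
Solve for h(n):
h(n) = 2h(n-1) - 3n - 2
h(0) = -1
First-order linear with linear forcing.
Homogeneous solution: h_h(n) = A·(2)^n.
Try particular h_p(n) = pn + q. Substituting:
  pn + q = 2(p(n-1) + q) - 3n - 2.
Matching the n-coefficient: p = 2p - 3 ⇒ p = 3.
Matching constants: q = -2p + 2q - 2 ⇒ q = 8.
General: h(n) = A·(2)^n + 3 n + 8.
Apply h(0) = -1: A + 8 = -1 ⇒ A = -9.
So h(n) = - 9 \cdot 2^{n} + 3 n + 8.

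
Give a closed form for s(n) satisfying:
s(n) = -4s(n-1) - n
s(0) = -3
First-order linear with linear forcing.
Homogeneous solution: s_h(n) = A·(-4)^n.
Try particular s_p(n) = pn + q. Substituting:
  pn + q = -4(p(n-1) + q) - n.
Matching the n-coefficient: p = -4p - 1 ⇒ p = - \frac{1}{5}.
Matching constants: q = 4p - 4q ⇒ q = - \frac{4}{25}.
General: s(n) = A·(-4)^n - \frac{n}{5} - \frac{4}{25}.
Apply s(0) = -3: A - \frac{4}{25} = -3 ⇒ A = - \frac{71}{25}.
So s(n) = - \frac{71 \left(-4\right)^{n}}{25} - \frac{n}{5} - \frac{4}{25}.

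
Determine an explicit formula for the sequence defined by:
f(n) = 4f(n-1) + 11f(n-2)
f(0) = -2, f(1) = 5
Characteristic equation: x² - 4x - 11 = 0.
Discriminant Δ = (4)² + 4·(11) = 60.
Roots r₁,₂ = (4 ± √60)/2, so r₁ = 2 + \sqrt{15}, r₂ = 2 - \sqrt{15}.
General solution: f(n) = A·r₁^n + B·r₂^n.
From the initial conditions, A + B = -2 and r₁A + r₂B = 5.
Since r₁ - r₂ = √60: A = (5 - (-2)r₂)/√60 = -1 + \frac{3 \sqrt{15}}{10}, and B = -2 - A = - \frac{3 \sqrt{15}}{10} - 1.
So f(n) = \left(-1 + \frac{3 \sqrt{15}}{10}\right)\left(2 + \sqrt{15}\right)^n + \left(- \frac{3 \sqrt{15}}{10} - 1\right)\left(2 - \sqrt{15}\right)^n.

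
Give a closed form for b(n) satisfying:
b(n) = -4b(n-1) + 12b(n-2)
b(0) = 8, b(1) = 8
Characteristic equation: x² + 4x - 12 = 0, which factors as (x - (-6))(x - (2)) = 0.
Roots r₁ = -6, r₂ = 2 (distinct).
General solution: b(n) = A·(-6)^n + B·(2)^n.
From b(0) = 8: A + B = 8.
From b(1) = 8: -6A + 2B = 8.
Solving: A = 1, B = 7.
So b(n) = \left(-6\right)^{n} + 7 \cdot 2^{n}.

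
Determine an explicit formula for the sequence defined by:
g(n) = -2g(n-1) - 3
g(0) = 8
First-order linear non-homogeneous.
Homogeneous solution: g_h(n) = A·(-2)^n.
Try constant particular solution g_p = K: K = -2K - 3 ⇒ K = -1.
General: g(n) = A·(-2)^n - 1.
Apply g(0) = 8: A - 1 = 8 ⇒ A = 9.
So g(n) = 9 \left(-2\right)^{n} - 1.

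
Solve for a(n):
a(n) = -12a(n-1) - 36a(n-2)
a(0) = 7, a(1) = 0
Characteristic equation: x² + 12x + 36 = 0, which is (x - (-6))².
Repeated root r = -6.
General solution: a(n) = (A + Bn)·(-6)^n.
From a(0) = 7: A = 7.
From a(1) = 0: (A + B)·(-6) = 0 ⇒ B = -7.
So a(n) = \left(7 - 7 n\right) \cdot (-6)^n.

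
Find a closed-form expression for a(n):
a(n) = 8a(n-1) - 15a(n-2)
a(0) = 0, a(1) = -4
Characteristic equation: x² - 8x + 15 = 0, which factors as (x - (3))(x - (5)) = 0.
Roots r₁ = 3, r₂ = 5 (distinct).
General solution: a(n) = A·(3)^n + B·(5)^n.
From a(0) = 0: A + B = 0.
From a(1) = -4: 3A + 5B = -4.
Solving: A = 2, B = -2.
So a(n) = 2 \cdot 3^{n} - 2 \cdot 5^{n}.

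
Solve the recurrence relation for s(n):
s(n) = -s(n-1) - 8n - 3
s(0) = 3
First-order linear with linear forcing.
Homogeneous solution: s_h(n) = A·(-1)^n.
Try particular s_p(n) = pn + q. Substituting:
  pn + q = -(p(n-1) + q) - 8n - 3.
Matching the n-coefficient: p = -p - 8 ⇒ p = -4.
Matching constants: q = p - q - 3 ⇒ q = - \frac{7}{2}.
General: s(n) = A·(-1)^n - 4 n - \frac{7}{2}.
Apply s(0) = 3: A - \frac{7}{2} = 3 ⇒ A = \frac{13}{2}.
So s(n) = \frac{13 \left(-1\right)^{n}}{2} - 4 n - \frac{7}{2}.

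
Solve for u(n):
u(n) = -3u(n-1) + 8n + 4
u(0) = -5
First-order linear with linear forcing.
Homogeneous solution: u_h(n) = A·(-3)^n.
Try particular u_p(n) = pn + q. Substituting:
  pn + q = -3(p(n-1) + q) + 8n + 4.
Matching the n-coefficient: p = -3p + 8 ⇒ p = 2.
Matching constants: q = 3p - 3q + 4 ⇒ q = \frac{5}{2}.
General: u(n) = A·(-3)^n + 2 n + \frac{5}{2}.
Apply u(0) = -5: A + \frac{5}{2} = -5 ⇒ A = - \frac{15}{2}.
So u(n) = - \frac{15 \left(-3\right)^{n}}{2} + 2 n + \frac{5}{2}.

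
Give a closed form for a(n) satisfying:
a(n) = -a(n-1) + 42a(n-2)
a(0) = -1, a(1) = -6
Characteristic equation: x² + x - 42 = 0, which factors as (x - (6))(x - (-7)) = 0.
Roots r₁ = 6, r₂ = -7 (distinct).
General solution: a(n) = A·(6)^n + B·(-7)^n.
From a(0) = -1: A + B = -1.
From a(1) = -6: 6A - 7B = -6.
Solving: A = -1, B = 0.
So a(n) = - 6^{n}.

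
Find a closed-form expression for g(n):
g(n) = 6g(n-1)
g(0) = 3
This is a homogeneous first-order recurrence with ratio 6.
By induction g(n) = g(0) · (6)^n = 3 \cdot 6^{n}.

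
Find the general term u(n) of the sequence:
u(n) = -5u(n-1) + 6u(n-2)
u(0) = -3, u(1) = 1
Characteristic equation: x² + 5x - 6 = 0, which factors as (x - (-6))(x - (1)) = 0.
Roots r₁ = -6, r₂ = 1 (distinct).
General solution: u(n) = A·(-6)^n + B·(1)^n.
From u(0) = -3: A + B = -3.
From u(1) = 1: -6A + B = 1.
Solving: A = - \frac{4}{7}, B = - \frac{17}{7}.
So u(n) = - \frac{4 \left(-6\right)^{n}}{7} - \frac{17}{7}.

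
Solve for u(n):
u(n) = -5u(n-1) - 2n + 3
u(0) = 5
First-order linear with linear forcing.
Homogeneous solution: u_h(n) = A·(-5)^n.
Try particular u_p(n) = pn + q. Substituting:
  pn + q = -5(p(n-1) + q) - 2n + 3.
Matching the n-coefficient: p = -5p - 2 ⇒ p = - \frac{1}{3}.
Matching constants: q = 5p - 5q + 3 ⇒ q = \frac{2}{9}.
General: u(n) = A·(-5)^n - \frac{n}{3} + \frac{2}{9}.
Apply u(0) = 5: A + \frac{2}{9} = 5 ⇒ A = \frac{43}{9}.
So u(n) = \frac{43 \left(-5\right)^{n}}{9} - \frac{n}{3} + \frac{2}{9}.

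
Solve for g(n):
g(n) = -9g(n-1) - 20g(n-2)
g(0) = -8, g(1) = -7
Characteristic equation: x² + 9x + 20 = 0, which factors as (x - (-5))(x - (-4)) = 0.
Roots r₁ = -5, r₂ = -4 (distinct).
General solution: g(n) = A·(-5)^n + B·(-4)^n.
From g(0) = -8: A + B = -8.
From g(1) = -7: -5A - 4B = -7.
Solving: A = 39, B = -47.
So g(n) = - 47 \left(-4\right)^{n} + 39 \left(-5\right)^{n}.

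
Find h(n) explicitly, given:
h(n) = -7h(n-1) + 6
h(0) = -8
First-order linear non-homogeneous.
Homogeneous solution: h_h(n) = A·(-7)^n.
Try constant particular solution h_p = K: K = -7K + 6 ⇒ K = \frac{3}{4}.
General: h(n) = A·(-7)^n + \frac{3}{4}.
Apply h(0) = -8: A + \frac{3}{4} = -8 ⇒ A = - \frac{35}{4}.
So h(n) = \frac{3}{4} - \frac{35 \left(-7\right)^{n}}{4}.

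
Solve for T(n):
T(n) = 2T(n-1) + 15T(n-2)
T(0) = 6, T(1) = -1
Characteristic equation: x² - 2x - 15 = 0, which factors as (x - (-3))(x - (5)) = 0.
Roots r₁ = -3, r₂ = 5 (distinct).
General solution: T(n) = A·(-3)^n + B·(5)^n.
From T(0) = 6: A + B = 6.
From T(1) = -1: -3A + 5B = -1.
Solving: A = \frac{31}{8}, B = \frac{17}{8}.
So T(n) = \frac{31 \left(-3\right)^{n}}{8} + \frac{17 \cdot 5^{n}}{8}.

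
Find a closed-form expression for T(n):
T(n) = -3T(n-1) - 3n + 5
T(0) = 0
First-order linear with linear forcing.
Homogeneous solution: T_h(n) = A·(-3)^n.
Try particular T_p(n) = pn + q. Substituting:
  pn + q = -3(p(n-1) + q) - 3n + 5.
Matching the n-coefficient: p = -3p - 3 ⇒ p = - \frac{3}{4}.
Matching constants: q = 3p - 3q + 5 ⇒ q = \frac{11}{16}.
General: T(n) = A·(-3)^n - \frac{3 n}{4} + \frac{11}{16}.
Apply T(0) = 0: A + \frac{11}{16} = 0 ⇒ A = - \frac{11}{16}.
So T(n) = - \frac{11 \left(-3\right)^{n}}{16} - \frac{3 n}{4} + \frac{11}{16}.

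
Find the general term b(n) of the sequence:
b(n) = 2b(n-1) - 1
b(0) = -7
First-order linear non-homogeneous.
Homogeneous solution: b_h(n) = A·(2)^n.
Try constant particular solution b_p = K: K = 2K - 1 ⇒ K = 1.
General: b(n) = A·(2)^n + 1.
Apply b(0) = -7: A + 1 = -7 ⇒ A = -8.
So b(n) = 1 - 8 \cdot 2^{n}.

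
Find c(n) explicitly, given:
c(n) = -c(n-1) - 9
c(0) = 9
First-order linear non-homogeneous.
Homogeneous solution: c_h(n) = A·(-1)^n.
Try constant particular solution c_p = K: K = -K - 9 ⇒ K = - \frac{9}{2}.
General: c(n) = A·(-1)^n - \frac{9}{2}.
Apply c(0) = 9: A - \frac{9}{2} = 9 ⇒ A = \frac{27}{2}.
So c(n) = \frac{27 \left(-1\right)^{n}}{2} - \frac{9}{2}.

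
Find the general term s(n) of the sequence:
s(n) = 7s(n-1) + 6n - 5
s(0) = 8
First-order linear with linear forcing.
Homogeneous solution: s_h(n) = A·(7)^n.
Try particular s_p(n) = pn + q. Substituting:
  pn + q = 7(p(n-1) + q) + 6n - 5.
Matching the n-coefficient: p = 7p + 6 ⇒ p = -1.
Matching constants: q = -7p + 7q - 5 ⇒ q = - \frac{1}{3}.
General: s(n) = A·(7)^n - n - \frac{1}{3}.
Apply s(0) = 8: A - \frac{1}{3} = 8 ⇒ A = \frac{25}{3}.
So s(n) = \frac{25 \cdot 7^{n}}{3} - n - \frac{1}{3}.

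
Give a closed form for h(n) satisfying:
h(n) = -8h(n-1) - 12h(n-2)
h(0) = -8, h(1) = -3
Characteristic equation: x² + 8x + 12 = 0, which factors as (x - (-6))(x - (-2)) = 0.
Roots r₁ = -6, r₂ = -2 (distinct).
General solution: h(n) = A·(-6)^n + B·(-2)^n.
From h(0) = -8: A + B = -8.
From h(1) = -3: -6A - 2B = -3.
Solving: A = \frac{19}{4}, B = - \frac{51}{4}.
So h(n) = - \frac{51 \left(-2\right)^{n}}{4} + \frac{19 \left(-6\right)^{n}}{4}.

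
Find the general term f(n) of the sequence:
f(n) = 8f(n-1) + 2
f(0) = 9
First-order linear non-homogeneous.
Homogeneous solution: f_h(n) = A·(8)^n.
Try constant particular solution f_p = K: K = 8K + 2 ⇒ K = - \frac{2}{7}.
General: f(n) = A·(8)^n - \frac{2}{7}.
Apply f(0) = 9: A - \frac{2}{7} = 9 ⇒ A = \frac{65}{7}.
So f(n) = \frac{65 \cdot 8^{n}}{7} - \frac{2}{7}.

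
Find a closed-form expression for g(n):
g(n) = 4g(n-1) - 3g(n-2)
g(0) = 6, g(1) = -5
Characteristic equation: x² - 4x + 3 = 0, which factors as (x - (1))(x - (3)) = 0.
Roots r₁ = 1, r₂ = 3 (distinct).
General solution: g(n) = A·(1)^n + B·(3)^n.
From g(0) = 6: A + B = 6.
From g(1) = -5: A + 3B = -5.
Solving: A = \frac{23}{2}, B = - \frac{11}{2}.
So g(n) = \frac{23}{2} - \frac{11 \cdot 3^{n}}{2}.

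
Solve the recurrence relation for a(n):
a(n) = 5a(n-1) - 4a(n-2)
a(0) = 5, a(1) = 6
Characteristic equation: x² - 5x + 4 = 0, which factors as (x - (4))(x - (1)) = 0.
Roots r₁ = 4, r₂ = 1 (distinct).
General solution: a(n) = A·(4)^n + B·(1)^n.
From a(0) = 5: A + B = 5.
From a(1) = 6: 4A + B = 6.
Solving: A = \frac{1}{3}, B = \frac{14}{3}.
So a(n) = \frac{4^{n}}{3} + \frac{14}{3}.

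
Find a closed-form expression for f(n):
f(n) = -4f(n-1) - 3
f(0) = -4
First-order linear non-homogeneous.
Homogeneous solution: f_h(n) = A·(-4)^n.
Try constant particular solution f_p = K: K = -4K - 3 ⇒ K = - \frac{3}{5}.
General: f(n) = A·(-4)^n - \frac{3}{5}.
Apply f(0) = -4: A - \frac{3}{5} = -4 ⇒ A = - \frac{17}{5}.
So f(n) = - \frac{17 \left(-4\right)^{n}}{5} - \frac{3}{5}.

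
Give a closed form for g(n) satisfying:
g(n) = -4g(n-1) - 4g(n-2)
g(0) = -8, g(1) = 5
Characteristic equation: x² + 4x + 4 = 0, which is (x - (-2))².
Repeated root r = -2.
General solution: g(n) = (A + Bn)·(-2)^n.
From g(0) = -8: A = -8.
From g(1) = 5: (A + B)·(-2) = 5 ⇒ B = \frac{11}{2}.
So g(n) = \left(\frac{11 n}{2} - 8\right) \cdot (-2)^n.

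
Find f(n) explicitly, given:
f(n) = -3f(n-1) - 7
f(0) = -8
First-order linear non-homogeneous.
Homogeneous solution: f_h(n) = A·(-3)^n.
Try constant particular solution f_p = K: K = -3K - 7 ⇒ K = - \frac{7}{4}.
General: f(n) = A·(-3)^n - \frac{7}{4}.
Apply f(0) = -8: A - \frac{7}{4} = -8 ⇒ A = - \frac{25}{4}.
So f(n) = - \frac{25 \left(-3\right)^{n}}{4} - \frac{7}{4}.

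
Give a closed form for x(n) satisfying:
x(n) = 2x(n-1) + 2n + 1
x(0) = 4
First-order linear with linear forcing.
Homogeneous solution: x_h(n) = A·(2)^n.
Try particular x_p(n) = pn + q. Substituting:
  pn + q = 2(p(n-1) + q) + 2n + 1.
Matching the n-coefficient: p = 2p + 2 ⇒ p = -2.
Matching constants: q = -2p + 2q + 1 ⇒ q = -5.
General: x(n) = A·(2)^n - 2 n - 5.
Apply x(0) = 4: A - 5 = 4 ⇒ A = 9.
So x(n) = 9 \cdot 2^{n} - 2 n - 5.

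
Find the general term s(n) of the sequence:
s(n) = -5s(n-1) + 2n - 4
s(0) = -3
First-order linear with linear forcing.
Homogeneous solution: s_h(n) = A·(-5)^n.
Try particular s_p(n) = pn + q. Substituting:
  pn + q = -5(p(n-1) + q) + 2n - 4.
Matching the n-coefficient: p = -5p + 2 ⇒ p = \frac{1}{3}.
Matching constants: q = 5p - 5q - 4 ⇒ q = - \frac{7}{18}.
General: s(n) = A·(-5)^n + \frac{n}{3} - \frac{7}{18}.
Apply s(0) = -3: A - \frac{7}{18} = -3 ⇒ A = - \frac{47}{18}.
So s(n) = - \frac{47 \left(-5\right)^{n}}{18} + \frac{n}{3} - \frac{7}{18}.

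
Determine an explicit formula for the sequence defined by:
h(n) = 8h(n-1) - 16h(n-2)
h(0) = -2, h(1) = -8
Characteristic equation: x² - 8x + 16 = 0, which is (x - (4))².
Repeated root r = 4.
General solution: h(n) = (A + Bn)·(4)^n.
From h(0) = -2: A = -2.
From h(1) = -8: (A + B)·(4) = -8 ⇒ B = 0.
So h(n) = \left(-2\right) \cdot (4)^n.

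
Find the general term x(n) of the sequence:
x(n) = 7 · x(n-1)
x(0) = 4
Pure geometric recurrence with ratio 7.
By induction x(n) = x(0) · (7)^n = 4 \cdot 7^{n}.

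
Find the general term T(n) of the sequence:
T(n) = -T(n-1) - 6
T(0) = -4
First-order linear non-homogeneous.
Homogeneous solution: T_h(n) = A·(-1)^n.
Try constant particular solution T_p = K: K = -K - 6 ⇒ K = -3.
General: T(n) = A·(-1)^n - 3.
Apply T(0) = -4: A - 3 = -4 ⇒ A = -1.
So T(n) = - \left(-1\right)^{n} - 3.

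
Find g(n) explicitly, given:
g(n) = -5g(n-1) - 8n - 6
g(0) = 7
First-order linear with linear forcing.
Homogeneous solution: g_h(n) = A·(-5)^n.
Try particular g_p(n) = pn + q. Substituting:
  pn + q = -5(p(n-1) + q) - 8n - 6.
Matching the n-coefficient: p = -5p - 8 ⇒ p = - \frac{4}{3}.
Matching constants: q = 5p - 5q - 6 ⇒ q = - \frac{19}{9}.
General: g(n) = A·(-5)^n - \frac{4 n}{3} - \frac{19}{9}.
Apply g(0) = 7: A - \frac{19}{9} = 7 ⇒ A = \frac{82}{9}.
So g(n) = \frac{82 \left(-5\right)^{n}}{9} - \frac{4 n}{3} - \frac{19}{9}.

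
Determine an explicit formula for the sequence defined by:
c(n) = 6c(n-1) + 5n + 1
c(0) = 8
First-order linear with linear forcing.
Homogeneous solution: c_h(n) = A·(6)^n.
Try particular c_p(n) = pn + q. Substituting:
  pn + q = 6(p(n-1) + q) + 5n + 1.
Matching the n-coefficient: p = 6p + 5 ⇒ p = -1.
Matching constants: q = -6p + 6q + 1 ⇒ q = - \frac{7}{5}.
General: c(n) = A·(6)^n - n - \frac{7}{5}.
Apply c(0) = 8: A - \frac{7}{5} = 8 ⇒ A = \frac{47}{5}.
So c(n) = \frac{47 \cdot 6^{n}}{5} - n - \frac{7}{5}.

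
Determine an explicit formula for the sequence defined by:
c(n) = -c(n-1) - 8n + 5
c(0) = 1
First-order linear with linear forcing.
Homogeneous solution: c_h(n) = A·(-1)^n.
Try particular c_p(n) = pn + q. Substituting:
  pn + q = -(p(n-1) + q) - 8n + 5.
Matching the n-coefficient: p = -p - 8 ⇒ p = -4.
Matching constants: q = p - q + 5 ⇒ q = \frac{1}{2}.
General: c(n) = A·(-1)^n - 4 n + \frac{1}{2}.
Apply c(0) = 1: A + \frac{1}{2} = 1 ⇒ A = \frac{1}{2}.
So c(n) = \frac{\left(-1\right)^{n}}{2} - 4 n + \frac{1}{2}.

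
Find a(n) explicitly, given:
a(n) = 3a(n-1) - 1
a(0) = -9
First-order linear non-homogeneous.
Homogeneous solution: a_h(n) = A·(3)^n.
Try constant particular solution a_p = K: K = 3K - 1 ⇒ K = \frac{1}{2}.
General: a(n) = A·(3)^n + \frac{1}{2}.
Apply a(0) = -9: A + \frac{1}{2} = -9 ⇒ A = - \frac{19}{2}.
So a(n) = \frac{1}{2} - \frac{19 \cdot 3^{n}}{2}.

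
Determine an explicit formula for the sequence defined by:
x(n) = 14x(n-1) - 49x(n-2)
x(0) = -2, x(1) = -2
Characteristic equation: x² - 14x + 49 = 0, which is (x - (7))².
Repeated root r = 7.
General solution: x(n) = (A + Bn)·(7)^n.
From x(0) = -2: A = -2.
From x(1) = -2: (A + B)·(7) = -2 ⇒ B = \frac{12}{7}.
So x(n) = \left(\frac{12 n}{7} - 2\right) \cdot (7)^n.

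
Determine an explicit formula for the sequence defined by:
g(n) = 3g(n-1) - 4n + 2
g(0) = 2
First-order linear with linear forcing.
Homogeneous solution: g_h(n) = A·(3)^n.
Try particular g_p(n) = pn + q. Substituting:
  pn + q = 3(p(n-1) + q) - 4n + 2.
Matching the n-coefficient: p = 3p - 4 ⇒ p = 2.
Matching constants: q = -3p + 3q + 2 ⇒ q = 2.
General: g(n) = A·(3)^n + 2 n + 2.
Apply g(0) = 2: A + 2 = 2 ⇒ A = 0.
So g(n) = 2 n + 2.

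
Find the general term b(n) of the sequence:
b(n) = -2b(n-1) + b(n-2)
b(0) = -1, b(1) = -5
Characteristic equation: x² + 2x - 1 = 0.
Discriminant Δ = (-2)² + 4·(1) = 8.
Roots r₁,₂ = (-2 ± √8)/2, so r₁ = -1 + \sqrt{2}, r₂ = - \sqrt{2} - 1.
General solution: b(n) = A·r₁^n + B·r₂^n.
From the initial conditions, A + B = -1 and r₁A + r₂B = -5.
Since r₁ - r₂ = √8: A = (-5 - (-1)r₂)/√8 = - \frac{3 \sqrt{2}}{2} - \frac{1}{2}, and B = -1 - A = - \frac{1}{2} + \frac{3 \sqrt{2}}{2}.
So b(n) = \left(- \frac{3 \sqrt{2}}{2} - \frac{1}{2}\right)\left(-1 + \sqrt{2}\right)^n + \left(- \frac{1}{2} + \frac{3 \sqrt{2}}{2}\right)\left(- \sqrt{2} - 1\right)^n.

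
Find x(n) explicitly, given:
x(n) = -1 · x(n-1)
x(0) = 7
Pure geometric recurrence with ratio -1.
By induction x(n) = x(0) · (-1)^n = 7 \left(-1\right)^{n}.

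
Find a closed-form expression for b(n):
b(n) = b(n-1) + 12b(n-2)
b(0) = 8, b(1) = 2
Characteristic equation: x² - x - 12 = 0, which factors as (x - (4))(x - (-3)) = 0.
Roots r₁ = 4, r₂ = -3 (distinct).
General solution: b(n) = A·(4)^n + B·(-3)^n.
From b(0) = 8: A + B = 8.
From b(1) = 2: 4A - 3B = 2.
Solving: A = \frac{26}{7}, B = \frac{30}{7}.
So b(n) = \frac{30 \left(-3\right)^{n}}{7} + \frac{26 \cdot 4^{n}}{7}.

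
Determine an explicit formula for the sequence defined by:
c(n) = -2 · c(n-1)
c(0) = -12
Pure geometric recurrence with ratio -2.
By induction c(n) = c(0) · (-2)^n = - 12 \left(-2\right)^{n}.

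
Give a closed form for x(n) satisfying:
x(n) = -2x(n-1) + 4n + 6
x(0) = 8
First-order linear with linear forcing.
Homogeneous solution: x_h(n) = A·(-2)^n.
Try particular x_p(n) = pn + q. Substituting:
  pn + q = -2(p(n-1) + q) + 4n + 6.
Matching the n-coefficient: p = -2p + 4 ⇒ p = \frac{4}{3}.
Matching constants: q = 2p - 2q + 6 ⇒ q = \frac{26}{9}.
General: x(n) = A·(-2)^n + \frac{4 n}{3} + \frac{26}{9}.
Apply x(0) = 8: A + \frac{26}{9} = 8 ⇒ A = \frac{46}{9}.
So x(n) = \frac{46 \left(-2\right)^{n}}{9} + \frac{4 n}{3} + \frac{26}{9}.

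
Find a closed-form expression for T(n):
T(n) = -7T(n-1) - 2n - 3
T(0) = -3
First-order linear with linear forcing.
Homogeneous solution: T_h(n) = A·(-7)^n.
Try particular T_p(n) = pn + q. Substituting:
  pn + q = -7(p(n-1) + q) - 2n - 3.
Matching the n-coefficient: p = -7p - 2 ⇒ p = - \frac{1}{4}.
Matching constants: q = 7p - 7q - 3 ⇒ q = - \frac{19}{32}.
General: T(n) = A·(-7)^n - \frac{n}{4} - \frac{19}{32}.
Apply T(0) = -3: A - \frac{19}{32} = -3 ⇒ A = - \frac{77}{32}.
So T(n) = - \frac{77 \left(-7\right)^{n}}{32} - \frac{n}{4} - \frac{19}{32}.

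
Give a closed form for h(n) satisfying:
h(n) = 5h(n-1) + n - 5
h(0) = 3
First-order linear with linear forcing.
Homogeneous solution: h_h(n) = A·(5)^n.
Try particular h_p(n) = pn + q. Substituting:
  pn + q = 5(p(n-1) + q) + n - 5.
Matching the n-coefficient: p = 5p + 1 ⇒ p = - \frac{1}{4}.
Matching constants: q = -5p + 5q - 5 ⇒ q = \frac{15}{16}.
General: h(n) = A·(5)^n - \frac{n}{4} + \frac{15}{16}.
Apply h(0) = 3: A + \frac{15}{16} = 3 ⇒ A = \frac{33}{16}.
So h(n) = \frac{33 \cdot 5^{n}}{16} - \frac{n}{4} + \frac{15}{16}.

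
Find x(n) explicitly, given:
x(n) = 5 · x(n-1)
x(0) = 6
Pure geometric recurrence with ratio 5.
By induction x(n) = x(0) · (5)^n = 6 \cdot 5^{n}.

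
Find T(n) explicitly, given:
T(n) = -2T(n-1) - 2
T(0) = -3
First-order linear non-homogeneous.
Homogeneous solution: T_h(n) = A·(-2)^n.
Try constant particular solution T_p = K: K = -2K - 2 ⇒ K = - \frac{2}{3}.
General: T(n) = A·(-2)^n - \frac{2}{3}.
Apply T(0) = -3: A - \frac{2}{3} = -3 ⇒ A = - \frac{7}{3}.
So T(n) = - \frac{7 \left(-2\right)^{n}}{3} - \frac{2}{3}.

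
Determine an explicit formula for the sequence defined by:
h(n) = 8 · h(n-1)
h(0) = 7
Pure geometric recurrence with ratio 8.
By induction h(n) = h(0) · (8)^n = 7 \cdot 8^{n}.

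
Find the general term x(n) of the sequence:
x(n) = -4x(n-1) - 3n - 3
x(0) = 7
First-order linear with linear forcing.
Homogeneous solution: x_h(n) = A·(-4)^n.
Try particular x_p(n) = pn + q. Substituting:
  pn + q = -4(p(n-1) + q) - 3n - 3.
Matching the n-coefficient: p = -4p - 3 ⇒ p = - \frac{3}{5}.
Matching constants: q = 4p - 4q - 3 ⇒ q = - \frac{27}{25}.
General: x(n) = A·(-4)^n - \frac{3 n}{5} - \frac{27}{25}.
Apply x(0) = 7: A - \frac{27}{25} = 7 ⇒ A = \frac{202}{25}.
So x(n) = \frac{202 \left(-4\right)^{n}}{25} - \frac{3 n}{5} - \frac{27}{25}.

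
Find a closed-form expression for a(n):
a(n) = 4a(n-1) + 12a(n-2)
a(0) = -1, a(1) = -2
Characteristic equation: x² - 4x - 12 = 0, which factors as (x - (6))(x - (-2)) = 0.
Roots r₁ = 6, r₂ = -2 (distinct).
General solution: a(n) = A·(6)^n + B·(-2)^n.
From a(0) = -1: A + B = -1.
From a(1) = -2: 6A - 2B = -2.
Solving: A = - \frac{1}{2}, B = - \frac{1}{2}.
So a(n) = - \frac{\left(-2\right)^{n}}{2} - \frac{6^{n}}{2}.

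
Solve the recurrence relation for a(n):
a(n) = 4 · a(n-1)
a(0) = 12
Pure geometric recurrence with ratio 4.
By induction a(n) = a(0) · (4)^n = 12 \cdot 4^{n}.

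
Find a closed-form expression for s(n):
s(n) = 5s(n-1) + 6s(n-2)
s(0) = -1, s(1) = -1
Characteristic equation: x² - 5x - 6 = 0, which factors as (x - (6))(x - (-1)) = 0.
Roots r₁ = 6, r₂ = -1 (distinct).
General solution: s(n) = A·(6)^n + B·(-1)^n.
From s(0) = -1: A + B = -1.
From s(1) = -1: 6A - B = -1.
Solving: A = - \frac{2}{7}, B = - \frac{5}{7}.
So s(n) = - \frac{5 \left(-1\right)^{n}}{7} - \frac{2 \cdot 6^{n}}{7}.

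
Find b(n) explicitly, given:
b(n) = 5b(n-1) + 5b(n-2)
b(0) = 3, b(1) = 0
Characteristic equation: x² - 5x - 5 = 0.
Discriminant Δ = (5)² + 4·(5) = 45.
Roots r₁,₂ = (5 ± √45)/2, so r₁ = \frac{5}{2} + \frac{3 \sqrt{5}}{2}, r₂ = \frac{5}{2} - \frac{3 \sqrt{5}}{2}.
General solution: b(n) = A·r₁^n + B·r₂^n.
From the initial conditions, A + B = 3 and r₁A + r₂B = 0.
Since r₁ - r₂ = √45: A = (0 - (3)r₂)/√45 = \frac{3}{2} - \frac{\sqrt{5}}{2}, and B = 3 - A = \frac{\sqrt{5}}{2} + \frac{3}{2}.
So b(n) = \left(\frac{3}{2} - \frac{\sqrt{5}}{2}\right)\left(\frac{5}{2} + \frac{3 \sqrt{5}}{2}\right)^n + \left(\frac{\sqrt{5}}{2} + \frac{3}{2}\right)\left(\frac{5}{2} - \frac{3 \sqrt{5}}{2}\right)^n.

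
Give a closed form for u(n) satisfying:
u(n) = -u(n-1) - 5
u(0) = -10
First-order linear non-homogeneous.
Homogeneous solution: u_h(n) = A·(-1)^n.
Try constant particular solution u_p = K: K = -K - 5 ⇒ K = - \frac{5}{2}.
General: u(n) = A·(-1)^n - \frac{5}{2}.
Apply u(0) = -10: A - \frac{5}{2} = -10 ⇒ A = - \frac{15}{2}.
So u(n) = - \frac{15 \left(-1\right)^{n}}{2} - \frac{5}{2}.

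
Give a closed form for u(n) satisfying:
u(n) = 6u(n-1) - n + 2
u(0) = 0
First-order linear with linear forcing.
Homogeneous solution: u_h(n) = A·(6)^n.
Try particular u_p(n) = pn + q. Substituting:
  pn + q = 6(p(n-1) + q) - n + 2.
Matching the n-coefficient: p = 6p - 1 ⇒ p = \frac{1}{5}.
Matching constants: q = -6p + 6q + 2 ⇒ q = - \frac{4}{25}.
General: u(n) = A·(6)^n + \frac{n}{5} - \frac{4}{25}.
Apply u(0) = 0: A - \frac{4}{25} = 0 ⇒ A = \frac{4}{25}.
So u(n) = \frac{4 \cdot 6^{n}}{25} + \frac{n}{5} - \frac{4}{25}.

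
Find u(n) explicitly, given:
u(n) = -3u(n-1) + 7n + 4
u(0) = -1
First-order linear with linear forcing.
Homogeneous solution: u_h(n) = A·(-3)^n.
Try particular u_p(n) = pn + q. Substituting:
  pn + q = -3(p(n-1) + q) + 7n + 4.
Matching the n-coefficient: p = -3p + 7 ⇒ p = \frac{7}{4}.
Matching constants: q = 3p - 3q + 4 ⇒ q = \frac{37}{16}.
General: u(n) = A·(-3)^n + \frac{7 n}{4} + \frac{37}{16}.
Apply u(0) = -1: A + \frac{37}{16} = -1 ⇒ A = - \frac{53}{16}.
So u(n) = - \frac{53 \left(-3\right)^{n}}{16} + \frac{7 n}{4} + \frac{37}{16}.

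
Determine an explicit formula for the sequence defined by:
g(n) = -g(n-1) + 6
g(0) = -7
First-order linear non-homogeneous.
Homogeneous solution: g_h(n) = A·(-1)^n.
Try constant particular solution g_p = K: K = -K + 6 ⇒ K = 3.
General: g(n) = A·(-1)^n + 3.
Apply g(0) = -7: A + 3 = -7 ⇒ A = -10.
So g(n) = 3 - 10 \left(-1\right)^{n}.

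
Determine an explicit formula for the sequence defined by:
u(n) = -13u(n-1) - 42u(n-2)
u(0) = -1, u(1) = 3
Characteristic equation: x² + 13x + 42 = 0, which factors as (x - (-6))(x - (-7)) = 0.
Roots r₁ = -6, r₂ = -7 (distinct).
General solution: u(n) = A·(-6)^n + B·(-7)^n.
From u(0) = -1: A + B = -1.
From u(1) = 3: -6A - 7B = 3.
Solving: A = -4, B = 3.
So u(n) = - 4 \left(-6\right)^{n} + 3 \left(-7\right)^{n}.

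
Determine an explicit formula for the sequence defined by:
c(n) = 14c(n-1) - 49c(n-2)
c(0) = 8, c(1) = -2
Characteristic equation: x² - 14x + 49 = 0, which is (x - (7))².
Repeated root r = 7.
General solution: c(n) = (A + Bn)·(7)^n.
From c(0) = 8: A = 8.
From c(1) = -2: (A + B)·(7) = -2 ⇒ B = - \frac{58}{7}.
So c(n) = \left(8 - \frac{58 n}{7}\right) \cdot (7)^n.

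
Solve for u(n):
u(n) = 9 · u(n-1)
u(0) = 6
Pure geometric recurrence with ratio 9.
By induction u(n) = u(0) · (9)^n = 6 \cdot 9^{n}.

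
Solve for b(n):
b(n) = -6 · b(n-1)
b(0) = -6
Pure geometric recurrence with ratio -6.
By induction b(n) = b(0) · (-6)^n = - 6 \left(-6\right)^{n}.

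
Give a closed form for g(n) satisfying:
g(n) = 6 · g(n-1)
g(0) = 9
Pure geometric recurrence with ratio 6.
By induction g(n) = g(0) · (6)^n = 9 \cdot 6^{n}.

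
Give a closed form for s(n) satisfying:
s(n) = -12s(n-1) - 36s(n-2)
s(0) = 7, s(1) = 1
Characteristic equation: x² + 12x + 36 = 0, which is (x - (-6))².
Repeated root r = -6.
General solution: s(n) = (A + Bn)·(-6)^n.
From s(0) = 7: A = 7.
From s(1) = 1: (A + B)·(-6) = 1 ⇒ B = - \frac{43}{6}.
So s(n) = \left(7 - \frac{43 n}{6}\right) \cdot (-6)^n.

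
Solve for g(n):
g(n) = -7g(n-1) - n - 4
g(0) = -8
First-order linear with linear forcing.
Homogeneous solution: g_h(n) = A·(-7)^n.
Try particular g_p(n) = pn + q. Substituting:
  pn + q = -7(p(n-1) + q) - n - 4.
Matching the n-coefficient: p = -7p - 1 ⇒ p = - \frac{1}{8}.
Matching constants: q = 7p - 7q - 4 ⇒ q = - \frac{39}{64}.
General: g(n) = A·(-7)^n - \frac{n}{8} - \frac{39}{64}.
Apply g(0) = -8: A - \frac{39}{64} = -8 ⇒ A = - \frac{473}{64}.
So g(n) = - \frac{473 \left(-7\right)^{n}}{64} - \frac{n}{8} - \frac{39}{64}.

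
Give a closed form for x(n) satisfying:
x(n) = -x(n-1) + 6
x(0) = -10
First-order linear non-homogeneous.
Homogeneous solution: x_h(n) = A·(-1)^n.
Try constant particular solution x_p = K: K = -K + 6 ⇒ K = 3.
General: x(n) = A·(-1)^n + 3.
Apply x(0) = -10: A + 3 = -10 ⇒ A = -13.
So x(n) = 3 - 13 \left(-1\right)^{n}.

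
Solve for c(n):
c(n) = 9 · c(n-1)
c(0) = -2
Pure geometric recurrence with ratio 9.
By induction c(n) = c(0) · (9)^n = - 2 \cdot 9^{n}.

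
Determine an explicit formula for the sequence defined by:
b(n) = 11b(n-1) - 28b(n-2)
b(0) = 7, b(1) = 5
Characteristic equation: x² - 11x + 28 = 0, which factors as (x - (7))(x - (4)) = 0.
Roots r₁ = 7, r₂ = 4 (distinct).
General solution: b(n) = A·(7)^n + B·(4)^n.
From b(0) = 7: A + B = 7.
From b(1) = 5: 7A + 4B = 5.
Solving: A = - \frac{23}{3}, B = \frac{44}{3}.
So b(n) = \frac{44 \cdot 4^{n}}{3} - \frac{23 \cdot 7^{n}}{3}.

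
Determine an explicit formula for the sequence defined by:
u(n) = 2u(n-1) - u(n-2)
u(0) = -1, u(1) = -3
Characteristic equation: x² - 2x + 1 = 0, which is (x - (1))².
Repeated root r = 1.
General solution: u(n) = (A + Bn)·(1)^n.
From u(0) = -1: A = -1.
From u(1) = -3: (A + B)·(1) = -3 ⇒ B = -2.
So u(n) = \left(- 2 n - 1\right) \cdot (1)^n.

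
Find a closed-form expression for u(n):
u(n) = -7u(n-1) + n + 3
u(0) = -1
First-order linear with linear forcing.
Homogeneous solution: u_h(n) = A·(-7)^n.
Try particular u_p(n) = pn + q. Substituting:
  pn + q = -7(p(n-1) + q) + n + 3.
Matching the n-coefficient: p = -7p + 1 ⇒ p = \frac{1}{8}.
Matching constants: q = 7p - 7q + 3 ⇒ q = \frac{31}{64}.
General: u(n) = A·(-7)^n + \frac{n}{8} + \frac{31}{64}.
Apply u(0) = -1: A + \frac{31}{64} = -1 ⇒ A = - \frac{95}{64}.
So u(n) = - \frac{95 \left(-7\right)^{n}}{64} + \frac{n}{8} + \frac{31}{64}.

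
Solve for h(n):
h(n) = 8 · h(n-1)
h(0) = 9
Pure geometric recurrence with ratio 8.
By induction h(n) = h(0) · (8)^n = 9 \cdot 8^{n}.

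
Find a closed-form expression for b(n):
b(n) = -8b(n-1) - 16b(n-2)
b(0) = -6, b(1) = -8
Characteristic equation: x² + 8x + 16 = 0, which is (x - (-4))².
Repeated root r = -4.
General solution: b(n) = (A + Bn)·(-4)^n.
From b(0) = -6: A = -6.
From b(1) = -8: (A + B)·(-4) = -8 ⇒ B = 8.
So b(n) = \left(8 n - 6\right) \cdot (-4)^n.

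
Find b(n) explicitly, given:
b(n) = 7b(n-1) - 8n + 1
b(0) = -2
First-order linear with linear forcing.
Homogeneous solution: b_h(n) = A·(7)^n.
Try particular b_p(n) = pn + q. Substituting:
  pn + q = 7(p(n-1) + q) - 8n + 1.
Matching the n-coefficient: p = 7p - 8 ⇒ p = \frac{4}{3}.
Matching constants: q = -7p + 7q + 1 ⇒ q = \frac{25}{18}.
General: b(n) = A·(7)^n + \frac{4 n}{3} + \frac{25}{18}.
Apply b(0) = -2: A + \frac{25}{18} = -2 ⇒ A = - \frac{61}{18}.
So b(n) = - \frac{61 \cdot 7^{n}}{18} + \frac{4 n}{3} + \frac{25}{18}.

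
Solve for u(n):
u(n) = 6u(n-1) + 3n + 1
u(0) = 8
First-order linear with linear forcing.
Homogeneous solution: u_h(n) = A·(6)^n.
Try particular u_p(n) = pn + q. Substituting:
  pn + q = 6(p(n-1) + q) + 3n + 1.
Matching the n-coefficient: p = 6p + 3 ⇒ p = - \frac{3}{5}.
Matching constants: q = -6p + 6q + 1 ⇒ q = - \frac{23}{25}.
General: u(n) = A·(6)^n - \frac{3 n}{5} - \frac{23}{25}.
Apply u(0) = 8: A - \frac{23}{25} = 8 ⇒ A = \frac{223}{25}.
So u(n) = \frac{223 \cdot 6^{n}}{25} - \frac{3 n}{5} - \frac{23}{25}.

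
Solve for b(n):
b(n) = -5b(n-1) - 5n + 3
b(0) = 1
First-order linear with linear forcing.
Homogeneous solution: b_h(n) = A·(-5)^n.
Try particular b_p(n) = pn + q. Substituting:
  pn + q = -5(p(n-1) + q) - 5n + 3.
Matching the n-coefficient: p = -5p - 5 ⇒ p = - \frac{5}{6}.
Matching constants: q = 5p - 5q + 3 ⇒ q = - \frac{7}{36}.
General: b(n) = A·(-5)^n - \frac{5 n}{6} - \frac{7}{36}.
Apply b(0) = 1: A - \frac{7}{36} = 1 ⇒ A = \frac{43}{36}.
So b(n) = \frac{43 \left(-5\right)^{n}}{36} - \frac{5 n}{6} - \frac{7}{36}.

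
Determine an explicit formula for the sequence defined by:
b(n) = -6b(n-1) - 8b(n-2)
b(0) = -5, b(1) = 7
Characteristic equation: x² + 6x + 8 = 0, which factors as (x - (-2))(x - (-4)) = 0.
Roots r₁ = -2, r₂ = -4 (distinct).
General solution: b(n) = A·(-2)^n + B·(-4)^n.
From b(0) = -5: A + B = -5.
From b(1) = 7: -2A - 4B = 7.
Solving: A = - \frac{13}{2}, B = \frac{3}{2}.
So b(n) = - \frac{13 \left(-2\right)^{n}}{2} + \frac{3 \left(-4\right)^{n}}{2}.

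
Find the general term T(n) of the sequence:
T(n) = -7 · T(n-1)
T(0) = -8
Pure geometric recurrence with ratio -7.
By induction T(n) = T(0) · (-7)^n = - 8 \left(-7\right)^{n}.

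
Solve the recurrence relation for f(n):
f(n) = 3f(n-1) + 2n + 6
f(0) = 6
First-order linear with linear forcing.
Homogeneous solution: f_h(n) = A·(3)^n.
Try particular f_p(n) = pn + q. Substituting:
  pn + q = 3(p(n-1) + q) + 2n + 6.
Matching the n-coefficient: p = 3p + 2 ⇒ p = -1.
Matching constants: q = -3p + 3q + 6 ⇒ q = - \frac{9}{2}.
General: f(n) = A·(3)^n - n - \frac{9}{2}.
Apply f(0) = 6: A - \frac{9}{2} = 6 ⇒ A = \frac{21}{2}.
So f(n) = \frac{21 \cdot 3^{n}}{2} - n - \frac{9}{2}.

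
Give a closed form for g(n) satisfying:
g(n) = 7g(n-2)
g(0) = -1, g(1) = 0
Characteristic equation: x² - 7 = 0.
Discriminant Δ = (0)² + 4·(7) = 28.
Roots r₁,₂ = (0 ± √28)/2, so r₁ = \sqrt{7}, r₂ = - \sqrt{7}.
General solution: g(n) = A·r₁^n + B·r₂^n.
From the initial conditions, A + B = -1 and r₁A + r₂B = 0.
Since r₁ - r₂ = √28: A = (0 - (-1)r₂)/√28 = - \frac{1}{2}, and B = -1 - A = - \frac{1}{2}.
So g(n) = \left(- \frac{1}{2}\right)\left(\sqrt{7}\right)^n + \left(- \frac{1}{2}\right)\left(- \sqrt{7}\right)^n.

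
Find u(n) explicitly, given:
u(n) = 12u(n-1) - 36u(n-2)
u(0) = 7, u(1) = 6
Characteristic equation: x² - 12x + 36 = 0, which is (x - (6))².
Repeated root r = 6.
General solution: u(n) = (A + Bn)·(6)^n.
From u(0) = 7: A = 7.
From u(1) = 6: (A + B)·(6) = 6 ⇒ B = -6.
So u(n) = \left(7 - 6 n\right) \cdot (6)^n.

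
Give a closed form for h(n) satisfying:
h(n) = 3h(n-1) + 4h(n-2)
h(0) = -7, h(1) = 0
Characteristic equation: x² - 3x - 4 = 0, which factors as (x - (-1))(x - (4)) = 0.
Roots r₁ = -1, r₂ = 4 (distinct).
General solution: h(n) = A·(-1)^n + B·(4)^n.
From h(0) = -7: A + B = -7.
From h(1) = 0: -A + 4B = 0.
Solving: A = - \frac{28}{5}, B = - \frac{7}{5}.
So h(n) = - \frac{28 \left(-1\right)^{n}}{5} - \frac{7 \cdot 4^{n}}{5}.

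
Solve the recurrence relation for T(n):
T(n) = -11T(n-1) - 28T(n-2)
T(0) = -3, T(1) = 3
Characteristic equation: x² + 11x + 28 = 0, which factors as (x - (-7))(x - (-4)) = 0.
Roots r₁ = -7, r₂ = -4 (distinct).
General solution: T(n) = A·(-7)^n + B·(-4)^n.
From T(0) = -3: A + B = -3.
From T(1) = 3: -7A - 4B = 3.
Solving: A = 3, B = -6.
So T(n) = - 6 \left(-4\right)^{n} + 3 \left(-7\right)^{n}.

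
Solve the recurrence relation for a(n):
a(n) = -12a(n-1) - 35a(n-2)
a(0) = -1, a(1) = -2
Characteristic equation: x² + 12x + 35 = 0, which factors as (x - (-7))(x - (-5)) = 0.
Roots r₁ = -7, r₂ = -5 (distinct).
General solution: a(n) = A·(-7)^n + B·(-5)^n.
From a(0) = -1: A + B = -1.
From a(1) = -2: -7A - 5B = -2.
Solving: A = \frac{7}{2}, B = - \frac{9}{2}.
So a(n) = - \frac{9 \left(-5\right)^{n}}{2} + \frac{7 \left(-7\right)^{n}}{2}.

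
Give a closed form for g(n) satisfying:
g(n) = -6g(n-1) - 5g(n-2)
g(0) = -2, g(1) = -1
Characteristic equation: x² + 6x + 5 = 0, which factors as (x - (-1))(x - (-5)) = 0.
Roots r₁ = -1, r₂ = -5 (distinct).
General solution: g(n) = A·(-1)^n + B·(-5)^n.
From g(0) = -2: A + B = -2.
From g(1) = -1: -A - 5B = -1.
Solving: A = - \frac{11}{4}, B = \frac{3}{4}.
So g(n) = - \frac{11 \left(-1\right)^{n}}{4} + \frac{3 \left(-5\right)^{n}}{4}.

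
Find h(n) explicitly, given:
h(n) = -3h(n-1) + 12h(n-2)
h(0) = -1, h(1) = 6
Characteristic equation: x² + 3x - 12 = 0.
Discriminant Δ = (-3)² + 4·(12) = 57.
Roots r₁,₂ = (-3 ± √57)/2, so r₁ = - \frac{3}{2} + \frac{\sqrt{57}}{2}, r₂ = - \frac{\sqrt{57}}{2} - \frac{3}{2}.
General solution: h(n) = A·r₁^n + B·r₂^n.
From the initial conditions, A + B = -1 and r₁A + r₂B = 6.
Since r₁ - r₂ = √57: A = (6 - (-1)r₂)/√57 = - \frac{1}{2} + \frac{3 \sqrt{57}}{38}, and B = -1 - A = - \frac{3 \sqrt{57}}{38} - \frac{1}{2}.
So h(n) = \left(- \frac{1}{2} + \frac{3 \sqrt{57}}{38}\right)\left(- \frac{3}{2} + \frac{\sqrt{57}}{2}\right)^n + \left(- \frac{3 \sqrt{57}}{38} - \frac{1}{2}\right)\left(- \frac{\sqrt{57}}{2} - \frac{3}{2}\right)^n.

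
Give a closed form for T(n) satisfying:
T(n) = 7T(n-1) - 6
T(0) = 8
First-order linear non-homogeneous.
Homogeneous solution: T_h(n) = A·(7)^n.
Try constant particular solution T_p = K: K = 7K - 6 ⇒ K = 1.
General: T(n) = A·(7)^n + 1.
Apply T(0) = 8: A + 1 = 8 ⇒ A = 7.
So T(n) = 7 \cdot 7^{n} + 1.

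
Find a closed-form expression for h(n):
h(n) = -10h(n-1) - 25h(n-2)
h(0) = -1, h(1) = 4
Characteristic equation: x² + 10x + 25 = 0, which is (x - (-5))².
Repeated root r = -5.
General solution: h(n) = (A + Bn)·(-5)^n.
From h(0) = -1: A = -1.
From h(1) = 4: (A + B)·(-5) = 4 ⇒ B = \frac{1}{5}.
So h(n) = \left(\frac{n}{5} - 1\right) \cdot (-5)^n.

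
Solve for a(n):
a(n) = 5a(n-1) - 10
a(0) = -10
First-order linear non-homogeneous.
Homogeneous solution: a_h(n) = A·(5)^n.
Try constant particular solution a_p = K: K = 5K - 10 ⇒ K = \frac{5}{2}.
General: a(n) = A·(5)^n + \frac{5}{2}.
Apply a(0) = -10: A + \frac{5}{2} = -10 ⇒ A = - \frac{25}{2}.
So a(n) = \frac{5}{2} - \frac{25 \cdot 5^{n}}{2}.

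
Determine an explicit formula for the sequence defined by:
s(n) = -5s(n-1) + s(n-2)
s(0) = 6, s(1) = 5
Characteristic equation: x² + 5x - 1 = 0.
Discriminant Δ = (-5)² + 4·(1) = 29.
Roots r₁,₂ = (-5 ± √29)/2, so r₁ = - \frac{5}{2} + \frac{\sqrt{29}}{2}, r₂ = - \frac{\sqrt{29}}{2} - \frac{5}{2}.
General solution: s(n) = A·r₁^n + B·r₂^n.
From the initial conditions, A + B = 6 and r₁A + r₂B = 5.
Since r₁ - r₂ = √29: A = (5 - (6)r₂)/√29 = 3 + \frac{20 \sqrt{29}}{29}, and B = 6 - A = 3 - \frac{20 \sqrt{29}}{29}.
So s(n) = \left(3 + \frac{20 \sqrt{29}}{29}\right)\left(- \frac{5}{2} + \frac{\sqrt{29}}{2}\right)^n + \left(3 - \frac{20 \sqrt{29}}{29}\right)\left(- \frac{\sqrt{29}}{2} - \frac{5}{2}\right)^n.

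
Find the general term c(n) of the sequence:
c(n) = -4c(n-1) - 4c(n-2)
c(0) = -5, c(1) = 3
Characteristic equation: x² + 4x + 4 = 0, which is (x - (-2))².
Repeated root r = -2.
General solution: c(n) = (A + Bn)·(-2)^n.
From c(0) = -5: A = -5.
From c(1) = 3: (A + B)·(-2) = 3 ⇒ B = \frac{7}{2}.
So c(n) = \left(\frac{7 n}{2} - 5\right) \cdot (-2)^n.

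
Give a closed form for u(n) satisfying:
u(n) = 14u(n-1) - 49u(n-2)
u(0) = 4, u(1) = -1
Characteristic equation: x² - 14x + 49 = 0, which is (x - (7))².
Repeated root r = 7.
General solution: u(n) = (A + Bn)·(7)^n.
From u(0) = 4: A = 4.
From u(1) = -1: (A + B)·(7) = -1 ⇒ B = - \frac{29}{7}.
So u(n) = \left(4 - \frac{29 n}{7}\right) \cdot (7)^n.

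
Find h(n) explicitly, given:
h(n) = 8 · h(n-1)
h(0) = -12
Pure geometric recurrence with ratio 8.
By induction h(n) = h(0) · (8)^n = - 12 \cdot 8^{n}.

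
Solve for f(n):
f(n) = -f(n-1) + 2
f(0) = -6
First-order linear non-homogeneous.
Homogeneous solution: f_h(n) = A·(-1)^n.
Try constant particular solution f_p = K: K = -K + 2 ⇒ K = 1.
General: f(n) = A·(-1)^n + 1.
Apply f(0) = -6: A + 1 = -6 ⇒ A = -7.
So f(n) = 1 - 7 \left(-1\right)^{n}.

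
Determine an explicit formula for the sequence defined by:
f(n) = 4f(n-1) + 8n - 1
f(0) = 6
First-order linear with linear forcing.
Homogeneous solution: f_h(n) = A·(4)^n.
Try particular f_p(n) = pn + q. Substituting:
  pn + q = 4(p(n-1) + q) + 8n - 1.
Matching the n-coefficient: p = 4p + 8 ⇒ p = - \frac{8}{3}.
Matching constants: q = -4p + 4q - 1 ⇒ q = - \frac{29}{9}.
General: f(n) = A·(4)^n - \frac{8 n}{3} - \frac{29}{9}.
Apply f(0) = 6: A - \frac{29}{9} = 6 ⇒ A = \frac{83}{9}.
So f(n) = \frac{83 \cdot 4^{n}}{9} - \frac{8 n}{3} - \frac{29}{9}.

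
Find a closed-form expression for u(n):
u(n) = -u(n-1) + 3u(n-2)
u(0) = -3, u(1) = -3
Characteristic equation: x² + x - 3 = 0.
Discriminant Δ = (-1)² + 4·(3) = 13.
Roots r₁,₂ = (-1 ± √13)/2, so r₁ = - \frac{1}{2} + \frac{\sqrt{13}}{2}, r₂ = - \frac{\sqrt{13}}{2} - \frac{1}{2}.
General solution: u(n) = A·r₁^n + B·r₂^n.
From the initial conditions, A + B = -3 and r₁A + r₂B = -3.
Since r₁ - r₂ = √13: A = (-3 - (-3)r₂)/√13 = - \frac{3}{2} - \frac{9 \sqrt{13}}{26}, and B = -3 - A = - \frac{3}{2} + \frac{9 \sqrt{13}}{26}.
So u(n) = \left(- \frac{3}{2} - \frac{9 \sqrt{13}}{26}\right)\left(- \frac{1}{2} + \frac{\sqrt{13}}{2}\right)^n + \left(- \frac{3}{2} + \frac{9 \sqrt{13}}{26}\right)\left(- \frac{\sqrt{13}}{2} - \frac{1}{2}\right)^n.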